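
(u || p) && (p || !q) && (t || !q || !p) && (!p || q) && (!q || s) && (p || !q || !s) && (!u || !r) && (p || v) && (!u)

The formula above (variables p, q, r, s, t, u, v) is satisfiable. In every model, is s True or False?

Suppose s = false.
Unit clause (!q) forces q = false.
Unit clause (!p) forces p = false.
Unit clause (u) forces u = true.
That conflicts with the unit clause (!u).
So every satisfying assignment has s = True.

True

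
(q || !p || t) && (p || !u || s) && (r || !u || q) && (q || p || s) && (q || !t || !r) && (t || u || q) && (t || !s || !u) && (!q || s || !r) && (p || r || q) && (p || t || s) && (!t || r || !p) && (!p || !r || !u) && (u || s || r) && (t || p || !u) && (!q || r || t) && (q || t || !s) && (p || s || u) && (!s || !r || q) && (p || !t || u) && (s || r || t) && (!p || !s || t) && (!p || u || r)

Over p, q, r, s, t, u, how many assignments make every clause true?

There are 2^6 = 64 truth assignments over (p, q, r, s, t, u).
Split on u. With u = true, the clauses containing u are satisfied and !u drops from the rest; 2 of the 2^5 = 32 assignments to the other variables satisfy what remains.
With u = false, by the same count on the reduced clause set, 2 assignments work.
Total: 2 + 2 = 4.

4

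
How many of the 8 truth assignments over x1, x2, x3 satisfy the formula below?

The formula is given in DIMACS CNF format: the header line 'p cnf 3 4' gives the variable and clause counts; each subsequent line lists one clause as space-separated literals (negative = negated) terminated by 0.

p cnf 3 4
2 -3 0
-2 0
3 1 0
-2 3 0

1

There are 2^3 = 8 truth assignments over (x1, x2, x3).
Check each against the 4 clauses (columns in the order x1, x2, x3):
  F F F  ✗ fails (x3 ∨ x1)
  F F T  ✗ fails (x2 ∨ ¬x3)
  F T F  ✗ fails (¬x2)
  F T T  ✗ fails (¬x2)
  T F F  ✓ satisfies all
  T F T  ✗ fails (x2 ∨ ¬x3)
  T T F  ✗ fails (¬x2)
  T T T  ✗ fails (¬x2)
1 of the 8 rows is a model.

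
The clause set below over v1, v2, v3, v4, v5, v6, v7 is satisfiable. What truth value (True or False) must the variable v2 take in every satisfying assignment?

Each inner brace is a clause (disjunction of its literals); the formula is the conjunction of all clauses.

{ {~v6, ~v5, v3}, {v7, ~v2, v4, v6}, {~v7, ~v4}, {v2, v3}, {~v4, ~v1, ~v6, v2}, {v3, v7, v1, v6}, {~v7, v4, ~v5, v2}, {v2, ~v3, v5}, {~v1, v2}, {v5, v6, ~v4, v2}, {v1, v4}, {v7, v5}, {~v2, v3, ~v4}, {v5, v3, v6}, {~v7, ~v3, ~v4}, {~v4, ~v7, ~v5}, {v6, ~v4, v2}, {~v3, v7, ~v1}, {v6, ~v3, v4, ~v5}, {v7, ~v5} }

Suppose v2 = 0.
From the singleton clause (v3), v3 = 1.
From the singleton clause (v5), v5 = 1.
From the singleton clause (~v1), v1 = 0.
From the singleton clause (v4), v4 = 1.
From the singleton clause (~v7), v7 = 0.
But (v7) is also a unit clause — contradiction.
So every satisfying assignment has v2 = True.

True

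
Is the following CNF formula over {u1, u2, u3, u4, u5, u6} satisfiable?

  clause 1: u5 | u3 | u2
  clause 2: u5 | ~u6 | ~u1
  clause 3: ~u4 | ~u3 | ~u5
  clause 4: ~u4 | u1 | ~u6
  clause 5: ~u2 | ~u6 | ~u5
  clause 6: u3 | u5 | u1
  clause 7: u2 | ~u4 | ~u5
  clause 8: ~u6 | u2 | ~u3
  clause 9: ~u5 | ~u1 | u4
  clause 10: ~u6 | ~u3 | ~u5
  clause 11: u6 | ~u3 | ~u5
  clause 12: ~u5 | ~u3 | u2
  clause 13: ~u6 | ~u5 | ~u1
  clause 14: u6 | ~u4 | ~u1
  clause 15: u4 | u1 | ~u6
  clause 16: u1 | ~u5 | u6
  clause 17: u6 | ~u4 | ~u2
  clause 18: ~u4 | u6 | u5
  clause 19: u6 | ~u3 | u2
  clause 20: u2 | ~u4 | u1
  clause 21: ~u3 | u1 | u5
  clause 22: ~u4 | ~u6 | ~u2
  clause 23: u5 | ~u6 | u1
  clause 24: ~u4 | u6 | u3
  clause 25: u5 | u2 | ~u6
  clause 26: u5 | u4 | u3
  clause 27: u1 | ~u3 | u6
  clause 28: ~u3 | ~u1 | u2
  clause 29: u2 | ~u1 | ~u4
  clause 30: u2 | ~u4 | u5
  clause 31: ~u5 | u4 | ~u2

Branch on u5: set u5 = 0.
Branch on u3: set u3 = 1.
(u1) alone gives u1 = 1.
(~u6) alone gives u6 = 0.
(~u4) alone gives u4 = 0.
(u2) alone gives u2 = 1.
Every clause now holds.
A satisfying assignment: u1=1,  u2=1,  u3=1,  u4=0,  u5=0,  u6=0.

Yes, satisfiable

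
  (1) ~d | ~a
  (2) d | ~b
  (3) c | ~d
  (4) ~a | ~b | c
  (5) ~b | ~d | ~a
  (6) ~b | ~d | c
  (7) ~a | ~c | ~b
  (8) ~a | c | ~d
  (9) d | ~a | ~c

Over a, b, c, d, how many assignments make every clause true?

5

There are 2^4 = 16 truth assignments over (a, b, c, d).
Check each against the 9 clauses (columns in the order a, b, c, d):
  F F F F  ✓ satisfies all
  F F F T  ✗ fails (c | ~d)
  F F T F  ✓ satisfies all
  F F T T  ✓ satisfies all
  F T F F  ✗ fails (d | ~b)
  F T F T  ✗ fails (c | ~d)
  F T T F  ✗ fails (d | ~b)
  F T T T  ✓ satisfies all
  T F F F  ✓ satisfies all
  T F F T  ✗ fails (~d | ~a)
  T F T F  ✗ fails (d | ~a | ~c)
  T F T T  ✗ fails (~d | ~a)
  T T F F  ✗ fails (d | ~b)
  T T F T  ✗ fails (~d | ~a)
  T T T F  ✗ fails (d | ~b)
  T T T T  ✗ fails (~d | ~a)
5 of the 16 rows are models.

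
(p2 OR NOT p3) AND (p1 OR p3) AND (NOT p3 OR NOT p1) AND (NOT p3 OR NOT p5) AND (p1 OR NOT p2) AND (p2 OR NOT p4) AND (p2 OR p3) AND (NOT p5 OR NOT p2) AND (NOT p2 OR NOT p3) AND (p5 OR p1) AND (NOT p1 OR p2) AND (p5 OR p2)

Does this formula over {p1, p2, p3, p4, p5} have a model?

Try p2 = true.
(p1) alone gives p1 = true.
(NOT p3) alone gives p3 = false.
(NOT p5) alone gives p5 = false.
Every clause is now satisfied; p4 is unconstrained.
A satisfying assignment: p1=true, p2=true, p3=false, p4=false, p5=false.

Yes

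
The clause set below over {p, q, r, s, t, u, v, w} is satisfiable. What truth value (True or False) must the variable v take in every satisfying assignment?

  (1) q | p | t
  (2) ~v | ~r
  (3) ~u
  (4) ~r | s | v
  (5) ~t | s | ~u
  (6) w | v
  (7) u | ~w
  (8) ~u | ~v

True

Suppose v = 0.
(~u) alone gives u = 0.
(w) alone gives w = 1.
Now (~w) is unsatisfied and unit — conflict.
So every satisfying assignment has v = True.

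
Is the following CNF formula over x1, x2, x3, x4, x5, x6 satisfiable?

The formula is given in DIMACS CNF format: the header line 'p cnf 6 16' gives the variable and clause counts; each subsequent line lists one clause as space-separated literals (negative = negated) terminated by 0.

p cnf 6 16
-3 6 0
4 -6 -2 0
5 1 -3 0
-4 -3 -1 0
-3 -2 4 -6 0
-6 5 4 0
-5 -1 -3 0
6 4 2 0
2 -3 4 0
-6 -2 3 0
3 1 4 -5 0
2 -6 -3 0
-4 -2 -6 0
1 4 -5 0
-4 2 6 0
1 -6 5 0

Yes, satisfiable

Branch on x3: set x3 = False.
Branch on x6: set x6 = False.
Branch on x4: set x4 = False.
Unit clause (x2) forces x2 = True.
Branch on x1: set x1 = True.
All clauses hold; x5 can take either value.
A satisfying assignment: x1: True, x2: True, x3: False, x4: False, x5: False, x6: False.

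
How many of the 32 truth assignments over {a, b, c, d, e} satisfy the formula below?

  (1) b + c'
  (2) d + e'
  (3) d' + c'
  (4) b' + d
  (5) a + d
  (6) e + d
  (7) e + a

6

There are 2^5 = 32 truth assignments over (a, b, c, d, e).
Split on e. With e = 1, the clauses containing e are satisfied and e' drops from the rest; 4 of the 2^4 = 16 assignments to the other variables satisfy what remains.
With e = 0, by the same count on the reduced clause set, 2 assignments work.
(One model: a=F, b=F, c=F, d=T, e=T.)
Total: 4 + 2 = 6.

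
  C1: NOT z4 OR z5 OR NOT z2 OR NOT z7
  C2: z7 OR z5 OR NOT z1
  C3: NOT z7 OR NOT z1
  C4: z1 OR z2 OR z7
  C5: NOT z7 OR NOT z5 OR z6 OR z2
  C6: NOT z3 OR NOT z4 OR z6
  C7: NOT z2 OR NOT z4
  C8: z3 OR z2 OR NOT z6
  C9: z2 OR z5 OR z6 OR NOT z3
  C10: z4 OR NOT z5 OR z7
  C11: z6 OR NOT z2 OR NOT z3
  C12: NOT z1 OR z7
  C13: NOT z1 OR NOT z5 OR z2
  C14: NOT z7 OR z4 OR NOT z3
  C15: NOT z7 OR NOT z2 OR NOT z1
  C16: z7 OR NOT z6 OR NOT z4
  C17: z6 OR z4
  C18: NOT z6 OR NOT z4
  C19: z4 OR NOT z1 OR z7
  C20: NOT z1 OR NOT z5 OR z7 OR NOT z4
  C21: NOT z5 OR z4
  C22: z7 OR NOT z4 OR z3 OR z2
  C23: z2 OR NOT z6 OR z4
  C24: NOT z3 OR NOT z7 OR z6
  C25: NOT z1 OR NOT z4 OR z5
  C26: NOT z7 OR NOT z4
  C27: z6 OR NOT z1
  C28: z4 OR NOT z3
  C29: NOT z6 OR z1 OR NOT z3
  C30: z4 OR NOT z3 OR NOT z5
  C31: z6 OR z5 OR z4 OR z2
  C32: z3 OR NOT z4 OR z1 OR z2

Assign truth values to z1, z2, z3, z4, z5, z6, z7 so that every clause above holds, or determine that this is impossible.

z1 ↦ false; z2 ↦ true; z3 ↦ false; z4 ↦ false; z5 ↦ false; z6 ↦ true; z7 ↦ true

Case z7 = true:
Unit clause (NOT z1) forces z1 = false.
Unit clause (NOT z4) forces z4 = false.
Unit clause (NOT z3) forces z3 = false.
Unit clause (z6) forces z6 = true.
Unit clause (z2) forces z2 = true.
Unit clause (NOT z5) forces z5 = false.
Every clause now holds.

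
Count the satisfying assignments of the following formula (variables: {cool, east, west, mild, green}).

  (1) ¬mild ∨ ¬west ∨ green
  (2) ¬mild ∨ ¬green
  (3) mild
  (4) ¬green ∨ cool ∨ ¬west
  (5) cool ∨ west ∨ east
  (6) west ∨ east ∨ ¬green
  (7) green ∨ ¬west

3

There are 2^5 = 32 truth assignments over (cool, east, west, mild, green).
Split on east. With east = True, the clauses containing east are satisfied and ¬east drops from the rest; 2 of the 2^4 = 16 assignments to the other variables satisfy what remains.
With east = False, by the same count on the reduced clause set, 1 assignment works.
Total: 2 + 1 = 3.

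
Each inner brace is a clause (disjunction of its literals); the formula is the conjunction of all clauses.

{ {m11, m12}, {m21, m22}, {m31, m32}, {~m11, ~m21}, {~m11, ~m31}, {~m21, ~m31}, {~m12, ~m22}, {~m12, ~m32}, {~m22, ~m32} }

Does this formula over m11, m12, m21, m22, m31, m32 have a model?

Case m11 = 1:
The clause (~m21) is unit, so m21 = 0.
The clause (m22) is unit, so m22 = 1.
The clause (~m31) is unit, so m31 = 0.
The clause (m32) is unit, so m32 = 1.
That conflicts with the unit clause (~m32).
Backtrack on m11: now try m11 = 0.
The clause (m12) is unit, so m12 = 1.
The clause (~m22) is unit, so m22 = 0.
The clause (m21) is unit, so m21 = 1.
The clause (~m31) is unit, so m31 = 0.
The clause (m32) is unit, so m32 = 1.
That conflicts with the unit clause (~m32).
Neither m11 = 1 nor m11 = 0 works.
No assignment satisfies every clause.

No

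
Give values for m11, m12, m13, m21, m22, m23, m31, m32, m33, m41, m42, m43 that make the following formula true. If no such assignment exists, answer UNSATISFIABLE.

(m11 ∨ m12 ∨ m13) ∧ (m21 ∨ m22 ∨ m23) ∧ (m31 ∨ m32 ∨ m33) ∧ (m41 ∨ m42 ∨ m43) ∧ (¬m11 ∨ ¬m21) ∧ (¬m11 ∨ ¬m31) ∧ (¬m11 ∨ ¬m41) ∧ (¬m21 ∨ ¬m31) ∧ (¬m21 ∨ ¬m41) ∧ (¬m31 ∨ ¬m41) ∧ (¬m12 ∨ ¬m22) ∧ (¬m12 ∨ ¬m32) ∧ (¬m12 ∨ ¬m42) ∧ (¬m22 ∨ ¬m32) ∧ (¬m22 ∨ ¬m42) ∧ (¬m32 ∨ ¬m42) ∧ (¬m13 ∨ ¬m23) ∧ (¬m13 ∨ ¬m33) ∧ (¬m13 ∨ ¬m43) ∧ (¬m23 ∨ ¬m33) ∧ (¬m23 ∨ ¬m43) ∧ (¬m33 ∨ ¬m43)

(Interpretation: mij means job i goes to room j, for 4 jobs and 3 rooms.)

UNSATISFIABLE

Try m11 = False.
Try m12 = True.
The clause (¬m22) is unit, so m22 = False.
The clause (¬m32) is unit, so m32 = False.
The clause (¬m42) is unit, so m42 = False.
Try m21 = True.
The clause (¬m31) is unit, so m31 = False.
The clause (m33) is unit, so m33 = True.
The clause (¬m41) is unit, so m41 = False.
The clause (m43) is unit, so m43 = True.
That conflicts with the unit clause (¬m43).
That branch fails; take m21 = False instead.
The clause (m23) is unit, so m23 = True.
The clause (¬m13) is unit, so m13 = False.
The clause (¬m33) is unit, so m33 = False.
The clause (m31) is unit, so m31 = True.
The clause (¬m41) is unit, so m41 = False.
The clause (m43) is unit, so m43 = True.
That conflicts with the unit clause (¬m43).
Neither m21 = True nor m21 = False works.
That branch fails; take m12 = False instead.
The clause (m13) is unit, so m13 = True.
The clause (¬m23) is unit, so m23 = False.
The clause (¬m33) is unit, so m33 = False.
The clause (¬m43) is unit, so m43 = False.
Try m21 = True.
The clause (¬m31) is unit, so m31 = False.
The clause (m32) is unit, so m32 = True.
The clause (¬m41) is unit, so m41 = False.
The clause (m42) is unit, so m42 = True.
That conflicts with the unit clause (¬m42).
That branch fails; take m21 = False instead.
The clause (m22) is unit, so m22 = True.
The clause (¬m32) is unit, so m32 = False.
The clause (m31) is unit, so m31 = True.
The clause (¬m41) is unit, so m41 = False.
The clause (m42) is unit, so m42 = True.
That conflicts with the unit clause (¬m42).
Neither m21 = True nor m21 = False works.
Neither m12 = True nor m12 = False works.
That branch fails; take m11 = True instead.
The clause (¬m21) is unit, so m21 = False.
The clause (¬m31) is unit, so m31 = False.
The clause (¬m41) is unit, so m41 = False.
Try m22 = True.
The clause (¬m12) is unit, so m12 = False.
The clause (¬m32) is unit, so m32 = False.
The clause (m33) is unit, so m33 = True.
The clause (¬m42) is unit, so m42 = False.
The clause (m43) is unit, so m43 = True.
That conflicts with the unit clause (¬m43).
That branch fails; take m22 = False instead.
The clause (m23) is unit, so m23 = True.
The clause (¬m13) is unit, so m13 = False.
The clause (¬m33) is unit, so m33 = False.
The clause (m32) is unit, so m32 = True.
The clause (¬m12) is unit, so m12 = False.
The clause (¬m42) is unit, so m42 = False.
The clause (m43) is unit, so m43 = True.
That conflicts with the unit clause (¬m43).
Neither m22 = True nor m22 = False works.
Neither m11 = True nor m11 = False works.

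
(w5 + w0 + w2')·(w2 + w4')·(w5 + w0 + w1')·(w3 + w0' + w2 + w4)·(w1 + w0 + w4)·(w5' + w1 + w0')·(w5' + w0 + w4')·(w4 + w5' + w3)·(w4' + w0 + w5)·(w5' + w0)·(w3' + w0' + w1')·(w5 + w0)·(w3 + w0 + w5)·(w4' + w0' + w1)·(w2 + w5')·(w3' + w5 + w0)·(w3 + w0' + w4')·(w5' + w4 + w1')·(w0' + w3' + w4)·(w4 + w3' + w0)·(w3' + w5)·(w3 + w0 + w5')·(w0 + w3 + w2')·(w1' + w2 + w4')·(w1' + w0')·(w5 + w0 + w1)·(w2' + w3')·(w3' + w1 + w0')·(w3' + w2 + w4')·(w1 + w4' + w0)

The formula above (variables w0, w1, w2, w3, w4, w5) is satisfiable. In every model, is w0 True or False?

Suppose w0 = 0.
From the singleton clause (w5'), w5 = 0.
But (w5) is also a unit clause — contradiction.
So every satisfying assignment has w0 = True.

True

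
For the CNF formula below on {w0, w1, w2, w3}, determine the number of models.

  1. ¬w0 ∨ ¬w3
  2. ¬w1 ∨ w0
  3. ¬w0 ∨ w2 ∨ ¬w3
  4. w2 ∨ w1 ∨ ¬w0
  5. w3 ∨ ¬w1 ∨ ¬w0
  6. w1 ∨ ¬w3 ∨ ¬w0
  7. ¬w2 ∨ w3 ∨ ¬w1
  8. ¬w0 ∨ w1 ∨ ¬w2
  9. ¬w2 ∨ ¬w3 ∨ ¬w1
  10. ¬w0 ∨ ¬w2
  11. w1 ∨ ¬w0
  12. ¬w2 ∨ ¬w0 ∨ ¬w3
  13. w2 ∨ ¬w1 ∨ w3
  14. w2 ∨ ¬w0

There are 2^4 = 16 truth assignments over (w0, w1, w2, w3).
Check each against the 14 clauses (columns in the order w0, w1, w2, w3):
  F F F F  ✓ satisfies all
  F F F T  ✓ satisfies all
  F F T F  ✓ satisfies all
  F F T T  ✓ satisfies all
  F T F F  ✗ fails (¬w1 ∨ w0)
  F T F T  ✗ fails (¬w1 ∨ w0)
  F T T F  ✗ fails (¬w1 ∨ w0)
  F T T T  ✗ fails (¬w1 ∨ w0)
  T F F F  ✗ fails (w2 ∨ w1 ∨ ¬w0)
  T F F T  ✗ fails (¬w0 ∨ ¬w3)
  T F T F  ✗ fails (¬w0 ∨ w1 ∨ ¬w2)
  T F T T  ✗ fails (¬w0 ∨ ¬w3)
  T T F F  ✗ fails (w3 ∨ ¬w1 ∨ ¬w0)
  T T F T  ✗ fails (¬w0 ∨ ¬w3)
  T T T F  ✗ fails (w3 ∨ ¬w1 ∨ ¬w0)
  T T T T  ✗ fails (¬w0 ∨ ¬w3)
4 of the 16 rows are models.

4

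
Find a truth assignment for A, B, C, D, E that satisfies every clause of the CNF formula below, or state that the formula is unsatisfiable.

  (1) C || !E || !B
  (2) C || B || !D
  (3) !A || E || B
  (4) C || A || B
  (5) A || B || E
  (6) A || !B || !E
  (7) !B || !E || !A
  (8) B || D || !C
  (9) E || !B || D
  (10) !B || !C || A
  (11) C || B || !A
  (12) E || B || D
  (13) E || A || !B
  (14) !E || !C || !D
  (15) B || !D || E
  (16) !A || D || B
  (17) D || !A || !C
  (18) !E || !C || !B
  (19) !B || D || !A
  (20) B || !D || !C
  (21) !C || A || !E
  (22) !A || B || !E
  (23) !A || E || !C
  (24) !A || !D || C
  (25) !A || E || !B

UNSATISFIABLE

Try C = true.
Try B = true.
Unit clause (A) forces A = true.
Unit clause (!E) forces E = false.
Now (E) is unsatisfied and unit — conflict.
That branch fails; take B = false instead.
Unit clause (D) forces D = true.
Now (!D) is unsatisfied and unit — conflict.
Either choice for B ends in contradiction.
That branch fails; take C = false instead.
Try E = false.
Try B = true.
Unit clause (D) forces D = true.
Unit clause (A) forces A = true.
Now (!A) is unsatisfied and unit — conflict.
That branch fails; take B = false instead.
Unit clause (!D) forces D = false.
Now (D) is unsatisfied and unit — conflict.
Either choice for B ends in contradiction.
That branch fails; take E = true instead.
Unit clause (!B) forces B = false.
Unit clause (!D) forces D = false.
Unit clause (A) forces A = true.
Now (!A) is unsatisfied and unit — conflict.
Either choice for E ends in contradiction.
Either choice for C ends in contradiction.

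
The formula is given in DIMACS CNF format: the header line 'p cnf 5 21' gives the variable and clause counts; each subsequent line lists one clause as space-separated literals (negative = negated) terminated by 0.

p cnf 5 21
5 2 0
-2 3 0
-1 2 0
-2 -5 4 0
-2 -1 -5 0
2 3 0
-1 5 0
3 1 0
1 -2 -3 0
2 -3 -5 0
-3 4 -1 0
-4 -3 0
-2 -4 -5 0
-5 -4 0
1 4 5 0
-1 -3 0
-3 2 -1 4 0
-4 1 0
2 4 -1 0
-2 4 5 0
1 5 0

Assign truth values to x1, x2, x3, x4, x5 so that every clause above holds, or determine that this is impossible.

UNSATISFIABLE

Suppose x5 = True.
The clause (¬x4) is unit, so x4 = False.
The clause (¬x2) is unit, so x2 = False.
The clause (¬x1) is unit, so x1 = False.
The clause (x3) is unit, so x3 = True.
Now (¬x3) is unsatisfied and unit — conflict.
So x5 must be the other value — set x5 = False.
The clause (x2) is unit, so x2 = True.
The clause (x3) is unit, so x3 = True.
The clause (¬x1) is unit, so x1 = False.
Now (x1) is unsatisfied and unit — conflict.
Both values of x5 lead to a conflict.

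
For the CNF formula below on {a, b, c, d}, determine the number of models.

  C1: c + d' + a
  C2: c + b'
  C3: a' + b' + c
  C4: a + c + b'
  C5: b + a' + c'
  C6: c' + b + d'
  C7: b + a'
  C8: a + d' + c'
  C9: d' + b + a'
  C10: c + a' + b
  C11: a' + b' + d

There are 2^4 = 16 truth assignments over (a, b, c, d).
Check each against the 11 clauses (columns in the order a, b, c, d):
  F F F F  ✓ satisfies all
  F F F T  ✗ fails (c + d' + a)
  F F T F  ✓ satisfies all
  F F T T  ✗ fails (c' + b + d')
  F T F F  ✗ fails (c + b')
  F T F T  ✗ fails (c + d' + a)
  F T T F  ✓ satisfies all
  F T T T  ✗ fails (a + d' + c')
  T F F F  ✗ fails (b + a')
  T F F T  ✗ fails (b + a')
  T F T F  ✗ fails (b + a' + c')
  T F T T  ✗ fails (b + a' + c')
  T T F F  ✗ fails (c + b')
  T T F T  ✗ fails (c + b')
  T T T F  ✗ fails (a' + b' + d)
  T T T T  ✓ satisfies all
4 of the 16 rows are models.

4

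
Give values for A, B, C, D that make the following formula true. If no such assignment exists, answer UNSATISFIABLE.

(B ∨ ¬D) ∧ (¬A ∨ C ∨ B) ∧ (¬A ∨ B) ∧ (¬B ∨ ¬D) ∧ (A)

A ↦ True,  B ↦ True,  C ↦ True,  D ↦ False

The clause (A) is unit, so A = True.
The clause (B) is unit, so B = True.
The clause (¬D) is unit, so D = False.
All clauses hold; C can take either value.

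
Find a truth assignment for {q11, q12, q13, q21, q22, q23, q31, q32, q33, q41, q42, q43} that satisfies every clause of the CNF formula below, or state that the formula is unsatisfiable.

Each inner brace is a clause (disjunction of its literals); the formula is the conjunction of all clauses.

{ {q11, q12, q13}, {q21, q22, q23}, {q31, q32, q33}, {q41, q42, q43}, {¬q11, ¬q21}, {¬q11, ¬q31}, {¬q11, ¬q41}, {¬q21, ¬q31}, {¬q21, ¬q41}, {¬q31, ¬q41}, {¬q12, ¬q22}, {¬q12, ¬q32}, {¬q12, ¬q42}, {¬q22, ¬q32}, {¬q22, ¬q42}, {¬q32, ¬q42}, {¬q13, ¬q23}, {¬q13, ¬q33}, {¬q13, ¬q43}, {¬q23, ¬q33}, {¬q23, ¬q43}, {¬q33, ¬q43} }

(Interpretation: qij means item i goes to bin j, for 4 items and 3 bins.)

Try q11 = False.
Try q12 = True.
The clause (¬q22) is unit, so q22 = False.
The clause (¬q32) is unit, so q32 = False.
The clause (¬q42) is unit, so q42 = False.
Try q21 = True.
The clause (¬q31) is unit, so q31 = False.
The clause (q33) is unit, so q33 = True.
The clause (¬q41) is unit, so q41 = False.
The clause (q43) is unit, so q43 = True.
Now (¬q43) is unsatisfied and unit — conflict.
Backtrack on q21: now try q21 = False.
The clause (q23) is unit, so q23 = True.
The clause (¬q13) is unit, so q13 = False.
The clause (¬q33) is unit, so q33 = False.
The clause (q31) is unit, so q31 = True.
The clause (¬q41) is unit, so q41 = False.
The clause (q43) is unit, so q43 = True.
Now (¬q43) is unsatisfied and unit — conflict.
Neither q21 = True nor q21 = False works.
Backtrack on q12: now try q12 = False.
The clause (q13) is unit, so q13 = True.
The clause (¬q23) is unit, so q23 = False.
The clause (¬q33) is unit, so q33 = False.
The clause (¬q43) is unit, so q43 = False.
Try q21 = True.
The clause (¬q31) is unit, so q31 = False.
The clause (q32) is unit, so q32 = True.
The clause (¬q41) is unit, so q41 = False.
The clause (q42) is unit, so q42 = True.
Now (¬q42) is unsatisfied and unit — conflict.
Backtrack on q21: now try q21 = False.
The clause (q22) is unit, so q22 = True.
The clause (¬q32) is unit, so q32 = False.
The clause (q31) is unit, so q31 = True.
The clause (¬q41) is unit, so q41 = False.
The clause (q42) is unit, so q42 = True.
Now (¬q42) is unsatisfied and unit — conflict.
Neither q21 = True nor q21 = False works.
Neither q12 = True nor q12 = False works.
Backtrack on q11: now try q11 = True.
The clause (¬q21) is unit, so q21 = False.
The clause (¬q31) is unit, so q31 = False.
The clause (¬q41) is unit, so q41 = False.
Try q22 = True.
The clause (¬q12) is unit, so q12 = False.
The clause (¬q32) is unit, so q32 = False.
The clause (q33) is unit, so q33 = True.
The clause (¬q42) is unit, so q42 = False.
The clause (q43) is unit, so q43 = True.
Now (¬q43) is unsatisfied and unit — conflict.
Backtrack on q22: now try q22 = False.
The clause (q23) is unit, so q23 = True.
The clause (¬q13) is unit, so q13 = False.
The clause (¬q33) is unit, so q33 = False.
The clause (q32) is unit, so q32 = True.
The clause (¬q12) is unit, so q12 = False.
The clause (¬q42) is unit, so q42 = False.
The clause (q43) is unit, so q43 = True.
Now (¬q43) is unsatisfied and unit — conflict.
Neither q22 = True nor q22 = False works.
Neither q11 = True nor q11 = False works.

UNSATISFIABLE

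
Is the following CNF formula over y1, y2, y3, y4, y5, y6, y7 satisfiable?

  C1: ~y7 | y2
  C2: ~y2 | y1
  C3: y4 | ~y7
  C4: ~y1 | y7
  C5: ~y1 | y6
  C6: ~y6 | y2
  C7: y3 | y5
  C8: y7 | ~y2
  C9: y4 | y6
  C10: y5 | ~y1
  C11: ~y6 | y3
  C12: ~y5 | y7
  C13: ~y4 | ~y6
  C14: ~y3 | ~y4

No

Case y7 = 0:
(~y1) alone gives y1 = 0.
(~y2) alone gives y2 = 0.
(~y6) alone gives y6 = 0.
(y4) alone gives y4 = 1.
(~y5) alone gives y5 = 0.
(y3) alone gives y3 = 1.
That conflicts with the unit clause (~y3).
Backtrack on y7: now try y7 = 1.
(y2) alone gives y2 = 1.
(y1) alone gives y1 = 1.
(y4) alone gives y4 = 1.
(y6) alone gives y6 = 1.
That conflicts with the unit clause (~y6).
Neither y7 = 1 nor y7 = 0 works.
No assignment satisfies every clause.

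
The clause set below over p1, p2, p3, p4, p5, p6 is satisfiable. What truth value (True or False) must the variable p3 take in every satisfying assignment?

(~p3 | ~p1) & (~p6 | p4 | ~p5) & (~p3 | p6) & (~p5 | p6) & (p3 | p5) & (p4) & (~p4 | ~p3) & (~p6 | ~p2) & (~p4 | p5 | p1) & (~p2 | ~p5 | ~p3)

Suppose p3 = 1.
From the singleton clause (~p1), p1 = 0.
From the singleton clause (p6), p6 = 1.
From the singleton clause (p4), p4 = 1.
But (~p4) is also a unit clause — contradiction.
So every satisfying assignment has p3 = False.

False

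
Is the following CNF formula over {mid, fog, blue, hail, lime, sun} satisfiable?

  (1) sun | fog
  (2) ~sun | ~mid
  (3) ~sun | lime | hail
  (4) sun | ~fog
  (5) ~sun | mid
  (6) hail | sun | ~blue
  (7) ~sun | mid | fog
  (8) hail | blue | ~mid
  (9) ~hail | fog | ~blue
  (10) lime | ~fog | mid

No

Try sun = 1.
From the singleton clause (~mid), mid = 0.
That conflicts with the unit clause (mid).
So sun must be the other value — set sun = 0.
From the singleton clause (fog), fog = 1.
That conflicts with the unit clause (~fog).
Both values of sun lead to a conflict.
No assignment satisfies every clause.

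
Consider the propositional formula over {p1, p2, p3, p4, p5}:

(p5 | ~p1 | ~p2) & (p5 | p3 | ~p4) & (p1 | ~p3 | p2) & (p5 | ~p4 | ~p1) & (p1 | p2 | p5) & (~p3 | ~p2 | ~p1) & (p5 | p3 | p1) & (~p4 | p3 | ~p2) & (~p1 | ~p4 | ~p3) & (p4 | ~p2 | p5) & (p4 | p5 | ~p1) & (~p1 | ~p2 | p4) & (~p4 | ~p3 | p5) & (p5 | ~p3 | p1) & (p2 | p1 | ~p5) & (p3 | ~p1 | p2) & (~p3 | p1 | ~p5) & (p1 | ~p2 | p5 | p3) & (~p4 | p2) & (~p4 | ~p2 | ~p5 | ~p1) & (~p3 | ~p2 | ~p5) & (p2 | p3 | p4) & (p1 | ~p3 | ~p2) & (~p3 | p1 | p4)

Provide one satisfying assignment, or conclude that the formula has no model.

p1: 1, p2: 0, p3: 1, p4: 0, p5: 1

Branch on p4: set p4 = 0.
Branch on p2: set p2 = 0.
(p3) alone gives p3 = 1.
(p1) alone gives p1 = 1.
(p5) alone gives p5 = 1.
All clauses are satisfied.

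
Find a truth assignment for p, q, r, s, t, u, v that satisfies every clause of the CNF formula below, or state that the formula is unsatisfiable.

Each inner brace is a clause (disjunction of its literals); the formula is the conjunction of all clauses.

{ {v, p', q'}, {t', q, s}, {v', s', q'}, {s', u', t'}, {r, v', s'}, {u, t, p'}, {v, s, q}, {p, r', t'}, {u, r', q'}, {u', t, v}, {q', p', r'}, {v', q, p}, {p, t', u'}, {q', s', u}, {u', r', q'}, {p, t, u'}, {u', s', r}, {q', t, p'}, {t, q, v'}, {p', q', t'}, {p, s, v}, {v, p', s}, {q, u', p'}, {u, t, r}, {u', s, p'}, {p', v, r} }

p: 0; q: 0; r: 0; s: 1; t: 1; u: 0; v: 0

Case v = 0:
Case p = 0:
The clause (s) is unit, so s = 1.
Case u = 0:
The clause (q') is unit, so q = 0.
Case r = 0:
The clause (t) is unit, so t = 1.
Every clause now holds.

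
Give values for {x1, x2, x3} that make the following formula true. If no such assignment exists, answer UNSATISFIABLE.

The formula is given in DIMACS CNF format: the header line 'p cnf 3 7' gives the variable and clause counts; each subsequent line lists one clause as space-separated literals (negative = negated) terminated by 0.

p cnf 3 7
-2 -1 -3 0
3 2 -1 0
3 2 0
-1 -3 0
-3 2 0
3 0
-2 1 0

UNSATISFIABLE

The clause (x3) is unit, so x3 = True.
The clause (¬x1) is unit, so x1 = False.
The clause (x2) is unit, so x2 = True.
That conflicts with the unit clause (¬x2).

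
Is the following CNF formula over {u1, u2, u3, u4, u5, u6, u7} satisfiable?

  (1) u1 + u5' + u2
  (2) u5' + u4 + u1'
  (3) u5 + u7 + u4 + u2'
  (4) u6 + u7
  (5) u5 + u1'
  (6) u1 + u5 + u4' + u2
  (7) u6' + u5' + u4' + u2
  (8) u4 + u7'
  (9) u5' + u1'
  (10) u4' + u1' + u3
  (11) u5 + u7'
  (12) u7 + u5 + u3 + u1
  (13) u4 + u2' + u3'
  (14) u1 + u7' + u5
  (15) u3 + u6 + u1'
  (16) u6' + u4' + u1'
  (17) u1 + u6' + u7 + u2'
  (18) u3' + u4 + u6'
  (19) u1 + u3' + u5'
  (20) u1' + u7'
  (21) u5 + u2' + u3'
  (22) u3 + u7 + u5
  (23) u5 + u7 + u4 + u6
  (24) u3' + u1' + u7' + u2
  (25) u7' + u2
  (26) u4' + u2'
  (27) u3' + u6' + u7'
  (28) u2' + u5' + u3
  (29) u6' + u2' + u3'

No

Case u6 = 1:
Case u5 = 1:
The clause (u1') is unit, so u1 = 0.
The clause (u2) is unit, so u2 = 1.
The clause (u7) is unit, so u7 = 1.
The clause (u4) is unit, so u4 = 1.
But (u4') is also a unit clause — contradiction.
Undo u5 and try u5 = 0.
The clause (u1') is unit, so u1 = 0.
The clause (u7') is unit, so u7 = 0.
The clause (u3) is unit, so u3 = 1.
The clause (u2') is unit, so u2 = 0.
The clause (u4') is unit, so u4 = 0.
But (u4) is also a unit clause — contradiction.
Both values of u5 lead to a conflict.
Undo u6 and try u6 = 0.
The clause (u7) is unit, so u7 = 1.
The clause (u4) is unit, so u4 = 1.
The clause (u5) is unit, so u5 = 1.
The clause (u1') is unit, so u1 = 0.
The clause (u2) is unit, so u2 = 1.
But (u2') is also a unit clause — contradiction.
Both values of u6 lead to a conflict.
No assignment satisfies every clause.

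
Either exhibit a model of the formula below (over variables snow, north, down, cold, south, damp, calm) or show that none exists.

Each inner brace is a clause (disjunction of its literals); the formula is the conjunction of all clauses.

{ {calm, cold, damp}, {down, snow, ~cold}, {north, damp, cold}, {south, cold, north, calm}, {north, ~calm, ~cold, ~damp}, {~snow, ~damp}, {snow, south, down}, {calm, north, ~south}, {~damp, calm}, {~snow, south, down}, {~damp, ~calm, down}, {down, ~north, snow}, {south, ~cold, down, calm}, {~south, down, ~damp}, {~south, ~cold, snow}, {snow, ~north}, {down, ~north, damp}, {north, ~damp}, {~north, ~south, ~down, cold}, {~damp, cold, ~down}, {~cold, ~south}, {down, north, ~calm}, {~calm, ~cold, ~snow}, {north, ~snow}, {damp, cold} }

snow=1,  north=1,  down=1,  cold=1,  south=0,  damp=0,  calm=0

Try snow = 1.
The clause (~damp) is unit, so damp = 0.
The clause (north) is unit, so north = 1.
The clause (down) is unit, so down = 1.
The clause (cold) is unit, so cold = 1.
The clause (~south) is unit, so south = 0.
The clause (~calm) is unit, so calm = 0.
This assignment satisfies each clause.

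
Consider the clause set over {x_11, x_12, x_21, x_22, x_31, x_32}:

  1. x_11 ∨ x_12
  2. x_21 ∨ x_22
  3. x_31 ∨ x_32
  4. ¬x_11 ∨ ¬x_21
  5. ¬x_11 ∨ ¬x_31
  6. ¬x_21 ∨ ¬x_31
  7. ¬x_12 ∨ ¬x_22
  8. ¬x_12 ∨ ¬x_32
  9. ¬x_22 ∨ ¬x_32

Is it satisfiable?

Case x_11 = True:
Unit clause (¬x_21) forces x_21 = False.
Unit clause (x_22) forces x_22 = True.
Unit clause (¬x_31) forces x_31 = False.
Unit clause (x_32) forces x_32 = True.
That conflicts with the unit clause (¬x_32).
Backtrack on x_11: now try x_11 = False.
Unit clause (x_12) forces x_12 = True.
Unit clause (¬x_22) forces x_22 = False.
Unit clause (x_21) forces x_21 = True.
Unit clause (¬x_31) forces x_31 = False.
Unit clause (x_32) forces x_32 = True.
That conflicts with the unit clause (¬x_32).
Either choice for x_11 ends in contradiction.
No assignment satisfies every clause.

No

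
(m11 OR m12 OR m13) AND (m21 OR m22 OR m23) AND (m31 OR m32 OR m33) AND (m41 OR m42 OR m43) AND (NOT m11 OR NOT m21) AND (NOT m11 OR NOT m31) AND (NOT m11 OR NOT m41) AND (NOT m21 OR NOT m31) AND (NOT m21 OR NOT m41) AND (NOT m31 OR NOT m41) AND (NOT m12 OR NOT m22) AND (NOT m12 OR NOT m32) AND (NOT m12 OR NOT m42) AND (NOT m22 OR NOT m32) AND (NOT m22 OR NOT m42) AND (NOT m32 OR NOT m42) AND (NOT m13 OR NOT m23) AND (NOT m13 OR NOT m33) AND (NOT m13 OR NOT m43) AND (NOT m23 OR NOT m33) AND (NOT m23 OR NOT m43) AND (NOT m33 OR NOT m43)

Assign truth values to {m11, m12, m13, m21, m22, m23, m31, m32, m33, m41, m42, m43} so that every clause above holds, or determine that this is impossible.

UNSATISFIABLE

Case m11 = false:
Case m12 = true:
The clause (NOT m22) is unit, so m22 = false.
The clause (NOT m32) is unit, so m32 = false.
The clause (NOT m42) is unit, so m42 = false.
Case m21 = true:
The clause (NOT m31) is unit, so m31 = false.
The clause (m33) is unit, so m33 = true.
The clause (NOT m41) is unit, so m41 = false.
The clause (m43) is unit, so m43 = true.
Now (NOT m43) is unsatisfied and unit — conflict.
That branch fails; take m21 = false instead.
The clause (m23) is unit, so m23 = true.
The clause (NOT m13) is unit, so m13 = false.
The clause (NOT m33) is unit, so m33 = false.
The clause (m31) is unit, so m31 = true.
The clause (NOT m41) is unit, so m41 = false.
The clause (m43) is unit, so m43 = true.
Now (NOT m43) is unsatisfied and unit — conflict.
Neither m21 = true nor m21 = false works.
That branch fails; take m12 = false instead.
The clause (m13) is unit, so m13 = true.
The clause (NOT m23) is unit, so m23 = false.
The clause (NOT m33) is unit, so m33 = false.
The clause (NOT m43) is unit, so m43 = false.
Case m21 = true:
The clause (NOT m31) is unit, so m31 = false.
The clause (m32) is unit, so m32 = true.
The clause (NOT m41) is unit, so m41 = false.
The clause (m42) is unit, so m42 = true.
Now (NOT m42) is unsatisfied and unit — conflict.
That branch fails; take m21 = false instead.
The clause (m22) is unit, so m22 = true.
The clause (NOT m32) is unit, so m32 = false.
The clause (m31) is unit, so m31 = true.
The clause (NOT m41) is unit, so m41 = false.
The clause (m42) is unit, so m42 = true.
Now (NOT m42) is unsatisfied and unit — conflict.
Neither m21 = true nor m21 = false works.
Neither m12 = true nor m12 = false works.
That branch fails; take m11 = true instead.
The clause (NOT m21) is unit, so m21 = false.
The clause (NOT m31) is unit, so m31 = false.
The clause (NOT m41) is unit, so m41 = false.
Case m22 = true:
The clause (NOT m12) is unit, so m12 = false.
The clause (NOT m32) is unit, so m32 = false.
The clause (m33) is unit, so m33 = true.
The clause (NOT m42) is unit, so m42 = false.
The clause (m43) is unit, so m43 = true.
Now (NOT m43) is unsatisfied and unit — conflict.
That branch fails; take m22 = false instead.
The clause (m23) is unit, so m23 = true.
The clause (NOT m13) is unit, so m13 = false.
The clause (NOT m33) is unit, so m33 = false.
The clause (m32) is unit, so m32 = true.
The clause (NOT m12) is unit, so m12 = false.
The clause (NOT m42) is unit, so m42 = false.
The clause (m43) is unit, so m43 = true.
Now (NOT m43) is unsatisfied and unit — conflict.
Neither m22 = true nor m22 = false works.
Neither m11 = true nor m11 = false works.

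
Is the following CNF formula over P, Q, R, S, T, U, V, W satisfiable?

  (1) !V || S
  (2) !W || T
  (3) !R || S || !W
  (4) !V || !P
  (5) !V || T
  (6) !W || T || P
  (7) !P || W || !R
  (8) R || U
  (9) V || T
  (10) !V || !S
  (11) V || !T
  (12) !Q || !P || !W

No, unsatisfiable

Suppose V = false.
From the singleton clause (T), T = true.
Now (!T) is unsatisfied and unit — conflict.
Undo V and try V = true.
From the singleton clause (S), S = true.
Now (!S) is unsatisfied and unit — conflict.
Both values of V lead to a conflict.
No assignment satisfies every clause.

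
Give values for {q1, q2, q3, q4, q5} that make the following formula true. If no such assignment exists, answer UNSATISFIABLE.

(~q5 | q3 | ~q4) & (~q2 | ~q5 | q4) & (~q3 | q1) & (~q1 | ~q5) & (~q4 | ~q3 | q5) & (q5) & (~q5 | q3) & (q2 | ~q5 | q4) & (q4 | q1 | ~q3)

From the singleton clause (q5), q5 = 1.
From the singleton clause (~q1), q1 = 0.
From the singleton clause (~q3), q3 = 0.
But (q3) is also a unit clause — contradiction.

UNSATISFIABLE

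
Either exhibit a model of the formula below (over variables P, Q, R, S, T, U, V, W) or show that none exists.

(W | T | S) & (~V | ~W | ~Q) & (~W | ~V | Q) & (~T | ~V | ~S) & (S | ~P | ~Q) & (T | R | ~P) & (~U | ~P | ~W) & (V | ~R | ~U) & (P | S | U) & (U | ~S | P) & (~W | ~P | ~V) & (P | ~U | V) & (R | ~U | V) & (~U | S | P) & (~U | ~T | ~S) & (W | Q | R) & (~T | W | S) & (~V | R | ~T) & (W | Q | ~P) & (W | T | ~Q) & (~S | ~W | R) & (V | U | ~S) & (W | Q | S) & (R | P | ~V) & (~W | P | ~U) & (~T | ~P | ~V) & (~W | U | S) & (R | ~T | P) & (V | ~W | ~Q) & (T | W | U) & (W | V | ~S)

P: 0,  Q: 0,  R: 1,  S: 1,  T: 0,  U: 1,  V: 1,  W: 0

Branch on W: set W = 0.
Branch on T: set T = 0.
The clause (S) is unit, so S = 1.
The clause (~Q) is unit, so Q = 0.
The clause (R) is unit, so R = 1.
The clause (~P) is unit, so P = 0.
The clause (U) is unit, so U = 1.
The clause (V) is unit, so V = 1.
All clauses are satisfied.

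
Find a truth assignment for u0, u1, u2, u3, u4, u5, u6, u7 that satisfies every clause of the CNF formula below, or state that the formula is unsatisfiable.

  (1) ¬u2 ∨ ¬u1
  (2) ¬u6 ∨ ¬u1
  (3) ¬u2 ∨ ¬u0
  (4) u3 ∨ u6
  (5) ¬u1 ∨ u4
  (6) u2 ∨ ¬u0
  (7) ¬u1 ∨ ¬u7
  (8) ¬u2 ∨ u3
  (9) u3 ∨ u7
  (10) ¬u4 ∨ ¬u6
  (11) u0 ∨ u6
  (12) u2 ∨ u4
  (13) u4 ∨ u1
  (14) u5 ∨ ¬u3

UNSATISFIABLE

Suppose u2 = False.
(¬u0) alone gives u0 = False.
(u6) alone gives u6 = True.
(¬u1) alone gives u1 = False.
(¬u4) alone gives u4 = False.
But (u4) is also a unit clause — contradiction.
So u2 must be the other value — set u2 = True.
(¬u1) alone gives u1 = False.
(¬u0) alone gives u0 = False.
(u3) alone gives u3 = True.
(u6) alone gives u6 = True.
(¬u4) alone gives u4 = False.
But (u4) is also a unit clause — contradiction.
Either choice for u2 ends in contradiction.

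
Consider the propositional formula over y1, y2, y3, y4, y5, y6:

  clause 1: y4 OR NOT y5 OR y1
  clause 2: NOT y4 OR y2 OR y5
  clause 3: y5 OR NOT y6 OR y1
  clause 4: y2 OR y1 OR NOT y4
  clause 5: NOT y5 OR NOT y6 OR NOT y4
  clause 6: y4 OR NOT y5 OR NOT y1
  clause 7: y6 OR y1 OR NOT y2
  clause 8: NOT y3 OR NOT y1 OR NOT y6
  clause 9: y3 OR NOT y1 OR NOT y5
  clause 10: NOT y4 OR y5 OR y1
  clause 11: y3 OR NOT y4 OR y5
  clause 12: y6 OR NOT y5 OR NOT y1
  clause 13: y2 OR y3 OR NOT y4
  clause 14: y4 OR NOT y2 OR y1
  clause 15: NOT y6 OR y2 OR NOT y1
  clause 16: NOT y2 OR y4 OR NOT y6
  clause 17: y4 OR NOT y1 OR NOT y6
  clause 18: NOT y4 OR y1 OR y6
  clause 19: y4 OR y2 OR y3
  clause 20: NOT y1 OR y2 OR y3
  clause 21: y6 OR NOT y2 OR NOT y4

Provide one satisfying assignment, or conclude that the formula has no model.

Suppose y4 = false.
Suppose y5 = false.
Suppose y6 = false.
Suppose y1 = true.
Suppose y2 = true.
Every clause is now satisfied; y3 is unconstrained.

y1=true; y2=true; y3=false; y4=false; y5=false; y6=false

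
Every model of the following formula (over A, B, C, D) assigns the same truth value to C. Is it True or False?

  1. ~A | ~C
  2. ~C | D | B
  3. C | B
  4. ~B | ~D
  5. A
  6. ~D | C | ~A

Suppose C = 1.
The clause (~A) is unit, so A = 0.
Now (A) is unsatisfied and unit — conflict.
So every satisfying assignment has C = False.

False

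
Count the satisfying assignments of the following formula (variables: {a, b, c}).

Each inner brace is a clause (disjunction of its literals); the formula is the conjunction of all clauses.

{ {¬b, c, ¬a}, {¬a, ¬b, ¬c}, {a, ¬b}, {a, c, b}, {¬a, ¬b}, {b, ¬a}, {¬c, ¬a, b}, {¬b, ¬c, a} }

1

There are 2^3 = 8 truth assignments over (a, b, c).
Split on a. With a = True, the clauses containing a are satisfied and ¬a drops from the rest; 0 of the 2^2 = 4 assignments to the other variables satisfy what remains.
With a = False, by the same count on the reduced clause set, 1 assignment works.
(One model: a=F, b=F, c=T.)
Total: 0 + 1 = 1.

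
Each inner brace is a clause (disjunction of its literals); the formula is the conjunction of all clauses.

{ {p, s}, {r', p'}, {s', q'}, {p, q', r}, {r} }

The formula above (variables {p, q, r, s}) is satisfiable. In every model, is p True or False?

False

Suppose p = 1.
(r') alone gives r = 0.
Now (r) is unsatisfied and unit — conflict.
So every satisfying assignment has p = False.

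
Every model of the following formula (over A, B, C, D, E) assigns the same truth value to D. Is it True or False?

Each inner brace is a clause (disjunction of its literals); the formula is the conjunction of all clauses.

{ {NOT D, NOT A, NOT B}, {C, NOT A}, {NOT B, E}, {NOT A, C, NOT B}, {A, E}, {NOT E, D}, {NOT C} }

Suppose D = false.
(NOT E) alone gives E = false.
(NOT B) alone gives B = false.
(A) alone gives A = true.
(C) alone gives C = true.
But (NOT C) is also a unit clause — contradiction.
So every satisfying assignment has D = True.

True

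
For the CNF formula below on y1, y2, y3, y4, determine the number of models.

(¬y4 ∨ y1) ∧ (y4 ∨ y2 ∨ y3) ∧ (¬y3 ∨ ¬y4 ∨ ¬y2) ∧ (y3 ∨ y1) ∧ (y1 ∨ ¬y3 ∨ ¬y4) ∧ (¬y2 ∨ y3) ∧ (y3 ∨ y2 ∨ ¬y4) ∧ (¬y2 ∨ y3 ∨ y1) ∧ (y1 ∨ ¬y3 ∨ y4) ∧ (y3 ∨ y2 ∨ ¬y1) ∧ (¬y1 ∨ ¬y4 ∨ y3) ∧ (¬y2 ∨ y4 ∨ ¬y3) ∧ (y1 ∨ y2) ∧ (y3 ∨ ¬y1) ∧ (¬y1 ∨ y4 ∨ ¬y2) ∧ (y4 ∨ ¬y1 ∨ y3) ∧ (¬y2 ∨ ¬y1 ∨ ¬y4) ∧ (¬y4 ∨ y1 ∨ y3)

There are 2^4 = 16 truth assignments over (y1, y2, y3, y4).
Split on y4. With y4 = True, the clauses containing y4 are satisfied and ¬y4 drops from the rest; 1 of the 2^3 = 8 assignments to the other variables satisfy what remains.
With y4 = False, by the same count on the reduced clause set, 1 assignment works.
Total: 1 + 1 = 2.

2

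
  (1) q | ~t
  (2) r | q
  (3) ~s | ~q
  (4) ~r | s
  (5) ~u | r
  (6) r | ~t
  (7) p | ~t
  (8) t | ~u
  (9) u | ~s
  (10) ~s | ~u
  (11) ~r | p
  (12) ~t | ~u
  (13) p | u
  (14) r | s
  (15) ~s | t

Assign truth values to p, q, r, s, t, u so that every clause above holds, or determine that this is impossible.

UNSATISFIABLE

Branch on q: set q = 1.
The clause (~s) is unit, so s = 0.
The clause (~r) is unit, so r = 0.
That conflicts with the unit clause (r).
Backtrack on q: now try q = 0.
The clause (~t) is unit, so t = 0.
The clause (r) is unit, so r = 1.
The clause (s) is unit, so s = 1.
That conflicts with the unit clause (~s).
Either choice for q ends in contradiction.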